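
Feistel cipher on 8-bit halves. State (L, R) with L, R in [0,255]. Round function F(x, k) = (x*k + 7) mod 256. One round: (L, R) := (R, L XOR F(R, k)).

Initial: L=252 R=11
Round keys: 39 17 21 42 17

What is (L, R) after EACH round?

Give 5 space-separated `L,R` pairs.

Answer: 11,72 72,196 196,83 83,97 97,43

Derivation:
Round 1 (k=39): L=11 R=72
Round 2 (k=17): L=72 R=196
Round 3 (k=21): L=196 R=83
Round 4 (k=42): L=83 R=97
Round 5 (k=17): L=97 R=43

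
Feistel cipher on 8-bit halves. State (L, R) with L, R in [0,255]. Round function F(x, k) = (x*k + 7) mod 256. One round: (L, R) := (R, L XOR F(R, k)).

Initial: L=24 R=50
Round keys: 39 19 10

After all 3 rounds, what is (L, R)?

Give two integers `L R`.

Round 1 (k=39): L=50 R=189
Round 2 (k=19): L=189 R=60
Round 3 (k=10): L=60 R=226

Answer: 60 226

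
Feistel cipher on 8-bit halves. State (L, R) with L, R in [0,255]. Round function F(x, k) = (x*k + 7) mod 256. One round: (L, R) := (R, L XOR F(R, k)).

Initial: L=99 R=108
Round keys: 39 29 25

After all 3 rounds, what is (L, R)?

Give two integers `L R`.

Round 1 (k=39): L=108 R=24
Round 2 (k=29): L=24 R=211
Round 3 (k=25): L=211 R=186

Answer: 211 186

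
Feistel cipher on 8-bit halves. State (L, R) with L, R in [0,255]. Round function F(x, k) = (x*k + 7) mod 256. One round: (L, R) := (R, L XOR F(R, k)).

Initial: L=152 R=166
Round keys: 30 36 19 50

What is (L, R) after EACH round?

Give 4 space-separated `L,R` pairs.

Answer: 166,227 227,85 85,181 181,52

Derivation:
Round 1 (k=30): L=166 R=227
Round 2 (k=36): L=227 R=85
Round 3 (k=19): L=85 R=181
Round 4 (k=50): L=181 R=52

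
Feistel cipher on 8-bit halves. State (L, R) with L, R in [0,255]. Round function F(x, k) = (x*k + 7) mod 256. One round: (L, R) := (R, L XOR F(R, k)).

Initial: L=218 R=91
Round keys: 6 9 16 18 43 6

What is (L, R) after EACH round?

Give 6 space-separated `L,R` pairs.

Round 1 (k=6): L=91 R=243
Round 2 (k=9): L=243 R=201
Round 3 (k=16): L=201 R=100
Round 4 (k=18): L=100 R=198
Round 5 (k=43): L=198 R=45
Round 6 (k=6): L=45 R=211

Answer: 91,243 243,201 201,100 100,198 198,45 45,211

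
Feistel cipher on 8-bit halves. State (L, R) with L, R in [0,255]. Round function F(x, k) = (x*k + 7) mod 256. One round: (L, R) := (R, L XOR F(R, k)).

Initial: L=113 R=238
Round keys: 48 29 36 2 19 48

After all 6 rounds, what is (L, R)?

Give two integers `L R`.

Answer: 144 61

Derivation:
Round 1 (k=48): L=238 R=214
Round 2 (k=29): L=214 R=171
Round 3 (k=36): L=171 R=197
Round 4 (k=2): L=197 R=58
Round 5 (k=19): L=58 R=144
Round 6 (k=48): L=144 R=61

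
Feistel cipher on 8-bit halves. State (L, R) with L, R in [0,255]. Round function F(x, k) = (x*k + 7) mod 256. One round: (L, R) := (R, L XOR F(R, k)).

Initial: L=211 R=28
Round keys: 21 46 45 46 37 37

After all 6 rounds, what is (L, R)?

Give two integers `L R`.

Answer: 193 108

Derivation:
Round 1 (k=21): L=28 R=128
Round 2 (k=46): L=128 R=27
Round 3 (k=45): L=27 R=70
Round 4 (k=46): L=70 R=128
Round 5 (k=37): L=128 R=193
Round 6 (k=37): L=193 R=108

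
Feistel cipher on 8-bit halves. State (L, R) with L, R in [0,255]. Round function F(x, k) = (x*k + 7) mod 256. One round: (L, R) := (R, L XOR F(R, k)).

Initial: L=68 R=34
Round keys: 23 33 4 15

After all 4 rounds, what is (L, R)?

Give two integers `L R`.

Answer: 62 243

Derivation:
Round 1 (k=23): L=34 R=81
Round 2 (k=33): L=81 R=90
Round 3 (k=4): L=90 R=62
Round 4 (k=15): L=62 R=243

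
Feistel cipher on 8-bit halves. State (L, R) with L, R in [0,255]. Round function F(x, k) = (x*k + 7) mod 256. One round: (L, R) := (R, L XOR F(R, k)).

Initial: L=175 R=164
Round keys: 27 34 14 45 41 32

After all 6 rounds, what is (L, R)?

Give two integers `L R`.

Answer: 103 188

Derivation:
Round 1 (k=27): L=164 R=252
Round 2 (k=34): L=252 R=219
Round 3 (k=14): L=219 R=253
Round 4 (k=45): L=253 R=91
Round 5 (k=41): L=91 R=103
Round 6 (k=32): L=103 R=188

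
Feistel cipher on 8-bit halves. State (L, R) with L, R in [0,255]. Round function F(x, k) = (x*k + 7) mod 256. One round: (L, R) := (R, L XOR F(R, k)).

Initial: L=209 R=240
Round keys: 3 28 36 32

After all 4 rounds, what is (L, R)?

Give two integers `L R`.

Answer: 101 248

Derivation:
Round 1 (k=3): L=240 R=6
Round 2 (k=28): L=6 R=95
Round 3 (k=36): L=95 R=101
Round 4 (k=32): L=101 R=248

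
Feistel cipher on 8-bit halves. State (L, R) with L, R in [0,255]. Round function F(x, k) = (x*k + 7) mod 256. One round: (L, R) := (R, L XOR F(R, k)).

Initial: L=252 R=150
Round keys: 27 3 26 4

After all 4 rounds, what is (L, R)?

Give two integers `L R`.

Answer: 226 111

Derivation:
Round 1 (k=27): L=150 R=37
Round 2 (k=3): L=37 R=224
Round 3 (k=26): L=224 R=226
Round 4 (k=4): L=226 R=111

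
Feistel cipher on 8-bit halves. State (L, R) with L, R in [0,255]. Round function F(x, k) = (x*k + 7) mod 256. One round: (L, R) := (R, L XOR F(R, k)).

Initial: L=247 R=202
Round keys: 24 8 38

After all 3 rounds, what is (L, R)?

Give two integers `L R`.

Round 1 (k=24): L=202 R=0
Round 2 (k=8): L=0 R=205
Round 3 (k=38): L=205 R=117

Answer: 205 117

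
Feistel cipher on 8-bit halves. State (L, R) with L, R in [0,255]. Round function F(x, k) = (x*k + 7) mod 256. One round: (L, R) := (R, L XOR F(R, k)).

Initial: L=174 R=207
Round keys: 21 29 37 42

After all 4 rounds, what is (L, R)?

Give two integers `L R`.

Answer: 175 241

Derivation:
Round 1 (k=21): L=207 R=172
Round 2 (k=29): L=172 R=76
Round 3 (k=37): L=76 R=175
Round 4 (k=42): L=175 R=241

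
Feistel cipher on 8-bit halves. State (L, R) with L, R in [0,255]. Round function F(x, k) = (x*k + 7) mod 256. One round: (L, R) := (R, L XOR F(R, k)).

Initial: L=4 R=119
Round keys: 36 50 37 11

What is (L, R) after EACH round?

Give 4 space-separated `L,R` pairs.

Answer: 119,199 199,146 146,230 230,123

Derivation:
Round 1 (k=36): L=119 R=199
Round 2 (k=50): L=199 R=146
Round 3 (k=37): L=146 R=230
Round 4 (k=11): L=230 R=123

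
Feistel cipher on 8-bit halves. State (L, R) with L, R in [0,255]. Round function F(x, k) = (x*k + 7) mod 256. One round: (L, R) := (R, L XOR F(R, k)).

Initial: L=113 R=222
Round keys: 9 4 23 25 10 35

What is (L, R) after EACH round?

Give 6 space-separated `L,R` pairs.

Round 1 (k=9): L=222 R=164
Round 2 (k=4): L=164 R=73
Round 3 (k=23): L=73 R=50
Round 4 (k=25): L=50 R=160
Round 5 (k=10): L=160 R=117
Round 6 (k=35): L=117 R=166

Answer: 222,164 164,73 73,50 50,160 160,117 117,166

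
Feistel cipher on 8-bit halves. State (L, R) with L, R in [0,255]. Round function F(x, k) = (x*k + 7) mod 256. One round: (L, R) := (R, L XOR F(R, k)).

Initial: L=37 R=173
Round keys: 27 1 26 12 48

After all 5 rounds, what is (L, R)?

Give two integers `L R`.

Round 1 (k=27): L=173 R=99
Round 2 (k=1): L=99 R=199
Round 3 (k=26): L=199 R=94
Round 4 (k=12): L=94 R=168
Round 5 (k=48): L=168 R=217

Answer: 168 217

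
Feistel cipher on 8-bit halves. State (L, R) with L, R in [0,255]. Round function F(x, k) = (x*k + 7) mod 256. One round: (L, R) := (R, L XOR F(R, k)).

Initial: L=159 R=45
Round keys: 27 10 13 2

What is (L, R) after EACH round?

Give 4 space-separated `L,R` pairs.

Answer: 45,89 89,172 172,154 154,151

Derivation:
Round 1 (k=27): L=45 R=89
Round 2 (k=10): L=89 R=172
Round 3 (k=13): L=172 R=154
Round 4 (k=2): L=154 R=151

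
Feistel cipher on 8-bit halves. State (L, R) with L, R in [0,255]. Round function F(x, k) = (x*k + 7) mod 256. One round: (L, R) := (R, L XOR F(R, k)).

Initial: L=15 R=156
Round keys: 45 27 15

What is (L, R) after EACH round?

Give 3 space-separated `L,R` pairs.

Round 1 (k=45): L=156 R=124
Round 2 (k=27): L=124 R=135
Round 3 (k=15): L=135 R=140

Answer: 156,124 124,135 135,140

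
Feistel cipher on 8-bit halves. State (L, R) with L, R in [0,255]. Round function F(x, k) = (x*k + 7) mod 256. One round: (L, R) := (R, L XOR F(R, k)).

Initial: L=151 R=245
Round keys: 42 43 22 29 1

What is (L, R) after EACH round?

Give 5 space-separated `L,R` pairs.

Answer: 245,174 174,180 180,209 209,0 0,214

Derivation:
Round 1 (k=42): L=245 R=174
Round 2 (k=43): L=174 R=180
Round 3 (k=22): L=180 R=209
Round 4 (k=29): L=209 R=0
Round 5 (k=1): L=0 R=214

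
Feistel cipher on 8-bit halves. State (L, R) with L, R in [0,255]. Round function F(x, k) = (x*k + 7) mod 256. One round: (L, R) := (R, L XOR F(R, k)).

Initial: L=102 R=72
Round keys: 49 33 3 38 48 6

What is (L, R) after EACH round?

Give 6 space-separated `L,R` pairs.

Round 1 (k=49): L=72 R=169
Round 2 (k=33): L=169 R=152
Round 3 (k=3): L=152 R=102
Round 4 (k=38): L=102 R=179
Round 5 (k=48): L=179 R=241
Round 6 (k=6): L=241 R=30

Answer: 72,169 169,152 152,102 102,179 179,241 241,30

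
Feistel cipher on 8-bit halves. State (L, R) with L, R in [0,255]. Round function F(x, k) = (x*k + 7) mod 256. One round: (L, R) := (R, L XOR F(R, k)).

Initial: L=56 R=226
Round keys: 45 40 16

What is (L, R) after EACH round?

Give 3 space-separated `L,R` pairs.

Round 1 (k=45): L=226 R=249
Round 2 (k=40): L=249 R=13
Round 3 (k=16): L=13 R=46

Answer: 226,249 249,13 13,46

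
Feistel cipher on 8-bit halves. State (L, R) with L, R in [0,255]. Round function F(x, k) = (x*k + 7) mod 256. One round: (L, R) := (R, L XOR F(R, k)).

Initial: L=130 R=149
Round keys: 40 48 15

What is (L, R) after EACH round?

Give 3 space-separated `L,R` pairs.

Round 1 (k=40): L=149 R=205
Round 2 (k=48): L=205 R=226
Round 3 (k=15): L=226 R=136

Answer: 149,205 205,226 226,136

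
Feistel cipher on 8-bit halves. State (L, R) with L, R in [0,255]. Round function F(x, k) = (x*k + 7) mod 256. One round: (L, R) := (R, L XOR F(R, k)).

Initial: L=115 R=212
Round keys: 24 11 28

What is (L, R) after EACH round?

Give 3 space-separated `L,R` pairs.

Answer: 212,148 148,183 183,159

Derivation:
Round 1 (k=24): L=212 R=148
Round 2 (k=11): L=148 R=183
Round 3 (k=28): L=183 R=159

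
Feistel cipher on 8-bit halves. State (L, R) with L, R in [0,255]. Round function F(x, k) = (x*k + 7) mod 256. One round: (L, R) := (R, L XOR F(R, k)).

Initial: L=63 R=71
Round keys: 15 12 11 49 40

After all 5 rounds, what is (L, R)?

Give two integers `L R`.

Round 1 (k=15): L=71 R=15
Round 2 (k=12): L=15 R=252
Round 3 (k=11): L=252 R=212
Round 4 (k=49): L=212 R=103
Round 5 (k=40): L=103 R=203

Answer: 103 203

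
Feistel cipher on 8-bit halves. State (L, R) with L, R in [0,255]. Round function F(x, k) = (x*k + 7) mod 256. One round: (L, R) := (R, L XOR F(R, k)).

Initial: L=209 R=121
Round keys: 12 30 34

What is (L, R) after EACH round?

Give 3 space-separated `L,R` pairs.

Round 1 (k=12): L=121 R=98
Round 2 (k=30): L=98 R=250
Round 3 (k=34): L=250 R=89

Answer: 121,98 98,250 250,89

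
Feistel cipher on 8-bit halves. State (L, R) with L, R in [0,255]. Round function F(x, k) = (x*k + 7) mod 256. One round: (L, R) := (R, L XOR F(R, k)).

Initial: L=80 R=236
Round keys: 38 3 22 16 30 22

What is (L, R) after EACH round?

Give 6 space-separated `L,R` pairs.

Answer: 236,95 95,200 200,104 104,79 79,33 33,146

Derivation:
Round 1 (k=38): L=236 R=95
Round 2 (k=3): L=95 R=200
Round 3 (k=22): L=200 R=104
Round 4 (k=16): L=104 R=79
Round 5 (k=30): L=79 R=33
Round 6 (k=22): L=33 R=146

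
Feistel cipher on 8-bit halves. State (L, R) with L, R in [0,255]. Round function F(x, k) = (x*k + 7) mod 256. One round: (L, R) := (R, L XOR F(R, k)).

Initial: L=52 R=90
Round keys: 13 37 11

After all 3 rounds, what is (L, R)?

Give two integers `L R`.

Round 1 (k=13): L=90 R=173
Round 2 (k=37): L=173 R=82
Round 3 (k=11): L=82 R=32

Answer: 82 32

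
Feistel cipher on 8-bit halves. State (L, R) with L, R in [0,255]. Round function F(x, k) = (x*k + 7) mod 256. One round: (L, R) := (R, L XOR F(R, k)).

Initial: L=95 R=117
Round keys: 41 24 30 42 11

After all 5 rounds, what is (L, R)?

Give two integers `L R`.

Answer: 45 62

Derivation:
Round 1 (k=41): L=117 R=155
Round 2 (k=24): L=155 R=250
Round 3 (k=30): L=250 R=200
Round 4 (k=42): L=200 R=45
Round 5 (k=11): L=45 R=62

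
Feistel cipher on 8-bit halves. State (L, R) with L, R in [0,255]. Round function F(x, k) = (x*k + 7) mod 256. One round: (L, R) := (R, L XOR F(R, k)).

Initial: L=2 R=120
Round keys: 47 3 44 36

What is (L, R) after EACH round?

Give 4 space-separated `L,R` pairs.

Answer: 120,13 13,86 86,194 194,25

Derivation:
Round 1 (k=47): L=120 R=13
Round 2 (k=3): L=13 R=86
Round 3 (k=44): L=86 R=194
Round 4 (k=36): L=194 R=25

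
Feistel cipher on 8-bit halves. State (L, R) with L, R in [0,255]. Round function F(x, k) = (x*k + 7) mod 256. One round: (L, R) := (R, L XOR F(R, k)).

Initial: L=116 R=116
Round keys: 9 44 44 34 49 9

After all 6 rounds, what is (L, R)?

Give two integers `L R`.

Round 1 (k=9): L=116 R=111
Round 2 (k=44): L=111 R=111
Round 3 (k=44): L=111 R=116
Round 4 (k=34): L=116 R=0
Round 5 (k=49): L=0 R=115
Round 6 (k=9): L=115 R=18

Answer: 115 18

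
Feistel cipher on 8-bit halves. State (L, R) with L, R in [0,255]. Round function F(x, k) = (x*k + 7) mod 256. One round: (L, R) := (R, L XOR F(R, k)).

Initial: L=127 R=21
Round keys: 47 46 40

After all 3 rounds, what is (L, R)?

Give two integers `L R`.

Round 1 (k=47): L=21 R=157
Round 2 (k=46): L=157 R=40
Round 3 (k=40): L=40 R=218

Answer: 40 218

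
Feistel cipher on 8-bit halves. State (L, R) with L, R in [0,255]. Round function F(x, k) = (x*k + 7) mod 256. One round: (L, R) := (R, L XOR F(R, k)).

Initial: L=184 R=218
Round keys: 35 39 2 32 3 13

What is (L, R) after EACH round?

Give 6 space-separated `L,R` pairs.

Round 1 (k=35): L=218 R=109
Round 2 (k=39): L=109 R=120
Round 3 (k=2): L=120 R=154
Round 4 (k=32): L=154 R=63
Round 5 (k=3): L=63 R=94
Round 6 (k=13): L=94 R=242

Answer: 218,109 109,120 120,154 154,63 63,94 94,242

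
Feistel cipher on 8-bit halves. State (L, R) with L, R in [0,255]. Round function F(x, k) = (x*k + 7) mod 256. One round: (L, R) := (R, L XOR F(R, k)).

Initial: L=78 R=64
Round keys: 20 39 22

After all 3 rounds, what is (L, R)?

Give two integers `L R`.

Round 1 (k=20): L=64 R=73
Round 2 (k=39): L=73 R=102
Round 3 (k=22): L=102 R=130

Answer: 102 130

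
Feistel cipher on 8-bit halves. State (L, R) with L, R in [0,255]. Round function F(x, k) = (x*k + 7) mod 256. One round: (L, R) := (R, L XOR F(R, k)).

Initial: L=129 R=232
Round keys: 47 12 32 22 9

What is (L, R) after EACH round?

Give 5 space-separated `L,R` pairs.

Answer: 232,30 30,135 135,249 249,234 234,184

Derivation:
Round 1 (k=47): L=232 R=30
Round 2 (k=12): L=30 R=135
Round 3 (k=32): L=135 R=249
Round 4 (k=22): L=249 R=234
Round 5 (k=9): L=234 R=184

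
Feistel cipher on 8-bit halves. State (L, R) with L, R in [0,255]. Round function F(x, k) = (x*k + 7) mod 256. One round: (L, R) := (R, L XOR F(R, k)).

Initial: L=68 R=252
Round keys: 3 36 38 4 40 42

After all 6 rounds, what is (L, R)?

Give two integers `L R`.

Round 1 (k=3): L=252 R=191
Round 2 (k=36): L=191 R=31
Round 3 (k=38): L=31 R=30
Round 4 (k=4): L=30 R=96
Round 5 (k=40): L=96 R=25
Round 6 (k=42): L=25 R=65

Answer: 25 65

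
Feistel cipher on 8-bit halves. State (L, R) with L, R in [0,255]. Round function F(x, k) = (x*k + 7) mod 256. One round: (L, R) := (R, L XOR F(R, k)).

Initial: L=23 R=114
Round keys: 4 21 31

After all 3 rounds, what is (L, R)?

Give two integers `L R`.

Round 1 (k=4): L=114 R=216
Round 2 (k=21): L=216 R=205
Round 3 (k=31): L=205 R=2

Answer: 205 2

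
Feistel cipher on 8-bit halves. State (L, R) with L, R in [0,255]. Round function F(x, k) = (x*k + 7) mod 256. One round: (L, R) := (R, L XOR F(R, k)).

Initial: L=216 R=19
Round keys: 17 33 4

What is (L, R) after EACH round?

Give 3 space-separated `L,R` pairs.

Answer: 19,146 146,202 202,189

Derivation:
Round 1 (k=17): L=19 R=146
Round 2 (k=33): L=146 R=202
Round 3 (k=4): L=202 R=189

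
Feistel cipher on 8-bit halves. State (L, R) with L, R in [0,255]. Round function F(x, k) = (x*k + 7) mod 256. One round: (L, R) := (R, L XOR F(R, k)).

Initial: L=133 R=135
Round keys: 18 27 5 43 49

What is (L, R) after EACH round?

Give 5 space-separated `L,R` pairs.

Round 1 (k=18): L=135 R=0
Round 2 (k=27): L=0 R=128
Round 3 (k=5): L=128 R=135
Round 4 (k=43): L=135 R=52
Round 5 (k=49): L=52 R=124

Answer: 135,0 0,128 128,135 135,52 52,124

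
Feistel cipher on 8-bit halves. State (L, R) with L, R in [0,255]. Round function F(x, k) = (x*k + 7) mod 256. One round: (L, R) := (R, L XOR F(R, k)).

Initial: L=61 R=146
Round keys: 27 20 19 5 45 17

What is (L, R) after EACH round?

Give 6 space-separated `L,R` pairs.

Round 1 (k=27): L=146 R=80
Round 2 (k=20): L=80 R=213
Round 3 (k=19): L=213 R=134
Round 4 (k=5): L=134 R=112
Round 5 (k=45): L=112 R=49
Round 6 (k=17): L=49 R=56

Answer: 146,80 80,213 213,134 134,112 112,49 49,56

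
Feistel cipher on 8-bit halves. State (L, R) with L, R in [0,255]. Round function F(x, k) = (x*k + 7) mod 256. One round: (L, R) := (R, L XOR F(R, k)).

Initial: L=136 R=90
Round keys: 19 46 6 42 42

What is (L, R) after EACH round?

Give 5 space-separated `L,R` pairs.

Round 1 (k=19): L=90 R=61
Round 2 (k=46): L=61 R=167
Round 3 (k=6): L=167 R=204
Round 4 (k=42): L=204 R=216
Round 5 (k=42): L=216 R=187

Answer: 90,61 61,167 167,204 204,216 216,187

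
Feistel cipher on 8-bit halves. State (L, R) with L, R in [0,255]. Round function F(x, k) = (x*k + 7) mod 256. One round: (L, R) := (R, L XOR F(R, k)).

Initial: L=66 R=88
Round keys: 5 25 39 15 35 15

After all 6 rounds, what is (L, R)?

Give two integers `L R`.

Answer: 176 26

Derivation:
Round 1 (k=5): L=88 R=253
Round 2 (k=25): L=253 R=228
Round 3 (k=39): L=228 R=62
Round 4 (k=15): L=62 R=77
Round 5 (k=35): L=77 R=176
Round 6 (k=15): L=176 R=26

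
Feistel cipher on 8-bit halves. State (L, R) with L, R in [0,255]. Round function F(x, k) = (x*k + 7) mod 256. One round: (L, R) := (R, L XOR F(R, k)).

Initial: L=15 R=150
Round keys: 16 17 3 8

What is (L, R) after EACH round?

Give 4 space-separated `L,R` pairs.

Round 1 (k=16): L=150 R=104
Round 2 (k=17): L=104 R=121
Round 3 (k=3): L=121 R=26
Round 4 (k=8): L=26 R=174

Answer: 150,104 104,121 121,26 26,174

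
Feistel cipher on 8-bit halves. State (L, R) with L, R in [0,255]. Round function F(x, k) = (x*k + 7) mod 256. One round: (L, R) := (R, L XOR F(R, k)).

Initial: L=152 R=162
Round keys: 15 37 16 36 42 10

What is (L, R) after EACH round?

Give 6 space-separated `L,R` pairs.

Answer: 162,29 29,154 154,186 186,181 181,3 3,144

Derivation:
Round 1 (k=15): L=162 R=29
Round 2 (k=37): L=29 R=154
Round 3 (k=16): L=154 R=186
Round 4 (k=36): L=186 R=181
Round 5 (k=42): L=181 R=3
Round 6 (k=10): L=3 R=144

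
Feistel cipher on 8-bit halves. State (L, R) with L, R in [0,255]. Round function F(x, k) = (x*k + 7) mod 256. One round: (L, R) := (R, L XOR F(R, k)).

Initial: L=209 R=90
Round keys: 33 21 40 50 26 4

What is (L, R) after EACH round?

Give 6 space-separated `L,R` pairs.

Answer: 90,112 112,109 109,127 127,184 184,200 200,159

Derivation:
Round 1 (k=33): L=90 R=112
Round 2 (k=21): L=112 R=109
Round 3 (k=40): L=109 R=127
Round 4 (k=50): L=127 R=184
Round 5 (k=26): L=184 R=200
Round 6 (k=4): L=200 R=159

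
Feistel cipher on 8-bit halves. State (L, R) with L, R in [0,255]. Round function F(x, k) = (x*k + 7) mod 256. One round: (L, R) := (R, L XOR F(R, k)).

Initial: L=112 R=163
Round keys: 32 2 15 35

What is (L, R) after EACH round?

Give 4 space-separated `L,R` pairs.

Answer: 163,23 23,150 150,198 198,143

Derivation:
Round 1 (k=32): L=163 R=23
Round 2 (k=2): L=23 R=150
Round 3 (k=15): L=150 R=198
Round 4 (k=35): L=198 R=143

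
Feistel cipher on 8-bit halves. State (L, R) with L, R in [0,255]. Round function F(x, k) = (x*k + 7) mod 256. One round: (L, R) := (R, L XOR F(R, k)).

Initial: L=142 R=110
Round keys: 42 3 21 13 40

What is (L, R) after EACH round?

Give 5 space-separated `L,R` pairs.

Round 1 (k=42): L=110 R=157
Round 2 (k=3): L=157 R=176
Round 3 (k=21): L=176 R=234
Round 4 (k=13): L=234 R=89
Round 5 (k=40): L=89 R=5

Answer: 110,157 157,176 176,234 234,89 89,5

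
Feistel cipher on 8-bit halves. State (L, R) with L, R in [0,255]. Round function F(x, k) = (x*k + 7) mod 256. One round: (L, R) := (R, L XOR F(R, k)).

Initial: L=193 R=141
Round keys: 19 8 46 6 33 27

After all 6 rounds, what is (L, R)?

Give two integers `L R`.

Round 1 (k=19): L=141 R=191
Round 2 (k=8): L=191 R=114
Round 3 (k=46): L=114 R=60
Round 4 (k=6): L=60 R=29
Round 5 (k=33): L=29 R=248
Round 6 (k=27): L=248 R=50

Answer: 248 50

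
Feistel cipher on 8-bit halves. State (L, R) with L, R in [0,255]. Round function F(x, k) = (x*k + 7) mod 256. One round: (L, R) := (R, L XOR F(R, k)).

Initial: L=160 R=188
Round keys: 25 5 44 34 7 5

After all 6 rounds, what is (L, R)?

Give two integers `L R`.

Answer: 102 16

Derivation:
Round 1 (k=25): L=188 R=195
Round 2 (k=5): L=195 R=106
Round 3 (k=44): L=106 R=252
Round 4 (k=34): L=252 R=21
Round 5 (k=7): L=21 R=102
Round 6 (k=5): L=102 R=16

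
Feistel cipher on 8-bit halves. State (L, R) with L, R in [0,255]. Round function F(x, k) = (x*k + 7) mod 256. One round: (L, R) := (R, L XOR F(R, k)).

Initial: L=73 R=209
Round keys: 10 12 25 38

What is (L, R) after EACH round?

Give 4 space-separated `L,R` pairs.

Round 1 (k=10): L=209 R=120
Round 2 (k=12): L=120 R=118
Round 3 (k=25): L=118 R=245
Round 4 (k=38): L=245 R=19

Answer: 209,120 120,118 118,245 245,19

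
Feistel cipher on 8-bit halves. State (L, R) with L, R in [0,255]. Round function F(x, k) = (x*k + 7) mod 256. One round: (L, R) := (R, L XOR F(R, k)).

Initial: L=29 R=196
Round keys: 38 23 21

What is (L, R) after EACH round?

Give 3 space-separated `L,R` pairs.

Answer: 196,2 2,241 241,206

Derivation:
Round 1 (k=38): L=196 R=2
Round 2 (k=23): L=2 R=241
Round 3 (k=21): L=241 R=206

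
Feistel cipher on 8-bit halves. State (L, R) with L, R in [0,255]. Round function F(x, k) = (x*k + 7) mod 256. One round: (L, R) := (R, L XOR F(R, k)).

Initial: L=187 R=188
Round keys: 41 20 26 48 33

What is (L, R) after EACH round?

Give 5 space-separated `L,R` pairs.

Round 1 (k=41): L=188 R=152
Round 2 (k=20): L=152 R=91
Round 3 (k=26): L=91 R=221
Round 4 (k=48): L=221 R=44
Round 5 (k=33): L=44 R=110

Answer: 188,152 152,91 91,221 221,44 44,110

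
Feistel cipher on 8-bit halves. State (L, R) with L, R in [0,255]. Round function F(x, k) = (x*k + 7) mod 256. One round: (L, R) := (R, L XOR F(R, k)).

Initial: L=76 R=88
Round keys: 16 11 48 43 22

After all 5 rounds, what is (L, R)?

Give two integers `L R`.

Answer: 83 101

Derivation:
Round 1 (k=16): L=88 R=203
Round 2 (k=11): L=203 R=152
Round 3 (k=48): L=152 R=76
Round 4 (k=43): L=76 R=83
Round 5 (k=22): L=83 R=101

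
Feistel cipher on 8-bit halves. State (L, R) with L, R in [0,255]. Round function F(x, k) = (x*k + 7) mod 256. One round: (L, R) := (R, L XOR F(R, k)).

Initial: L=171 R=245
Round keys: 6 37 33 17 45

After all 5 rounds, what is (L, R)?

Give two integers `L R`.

Answer: 144 38

Derivation:
Round 1 (k=6): L=245 R=110
Round 2 (k=37): L=110 R=24
Round 3 (k=33): L=24 R=113
Round 4 (k=17): L=113 R=144
Round 5 (k=45): L=144 R=38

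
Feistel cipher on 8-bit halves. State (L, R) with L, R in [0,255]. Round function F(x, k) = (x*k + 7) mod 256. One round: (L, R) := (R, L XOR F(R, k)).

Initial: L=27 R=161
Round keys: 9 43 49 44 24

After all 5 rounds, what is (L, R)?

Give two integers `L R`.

Round 1 (k=9): L=161 R=171
Round 2 (k=43): L=171 R=97
Round 3 (k=49): L=97 R=51
Round 4 (k=44): L=51 R=170
Round 5 (k=24): L=170 R=196

Answer: 170 196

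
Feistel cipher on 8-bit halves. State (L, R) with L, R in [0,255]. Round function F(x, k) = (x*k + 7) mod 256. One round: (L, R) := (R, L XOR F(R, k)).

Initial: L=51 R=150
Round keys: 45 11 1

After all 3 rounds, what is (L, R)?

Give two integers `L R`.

Round 1 (k=45): L=150 R=86
Round 2 (k=11): L=86 R=47
Round 3 (k=1): L=47 R=96

Answer: 47 96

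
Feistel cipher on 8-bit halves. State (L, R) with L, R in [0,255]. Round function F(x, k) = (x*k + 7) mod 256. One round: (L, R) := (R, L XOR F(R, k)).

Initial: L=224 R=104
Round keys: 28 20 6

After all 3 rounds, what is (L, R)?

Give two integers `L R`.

Round 1 (k=28): L=104 R=135
Round 2 (k=20): L=135 R=251
Round 3 (k=6): L=251 R=110

Answer: 251 110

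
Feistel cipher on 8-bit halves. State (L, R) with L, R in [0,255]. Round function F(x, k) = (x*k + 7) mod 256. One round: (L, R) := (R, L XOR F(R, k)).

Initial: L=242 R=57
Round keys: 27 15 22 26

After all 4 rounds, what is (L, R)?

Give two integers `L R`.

Answer: 83 195

Derivation:
Round 1 (k=27): L=57 R=248
Round 2 (k=15): L=248 R=182
Round 3 (k=22): L=182 R=83
Round 4 (k=26): L=83 R=195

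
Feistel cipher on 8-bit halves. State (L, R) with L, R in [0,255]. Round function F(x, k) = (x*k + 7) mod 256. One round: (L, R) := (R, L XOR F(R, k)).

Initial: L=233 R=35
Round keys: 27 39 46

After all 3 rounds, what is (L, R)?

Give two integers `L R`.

Answer: 125 44

Derivation:
Round 1 (k=27): L=35 R=81
Round 2 (k=39): L=81 R=125
Round 3 (k=46): L=125 R=44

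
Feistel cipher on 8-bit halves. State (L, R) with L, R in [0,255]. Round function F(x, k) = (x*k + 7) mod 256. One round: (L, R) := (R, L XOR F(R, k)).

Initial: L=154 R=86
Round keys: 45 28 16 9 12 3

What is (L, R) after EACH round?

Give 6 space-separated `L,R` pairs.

Round 1 (k=45): L=86 R=191
Round 2 (k=28): L=191 R=189
Round 3 (k=16): L=189 R=104
Round 4 (k=9): L=104 R=18
Round 5 (k=12): L=18 R=183
Round 6 (k=3): L=183 R=62

Answer: 86,191 191,189 189,104 104,18 18,183 183,62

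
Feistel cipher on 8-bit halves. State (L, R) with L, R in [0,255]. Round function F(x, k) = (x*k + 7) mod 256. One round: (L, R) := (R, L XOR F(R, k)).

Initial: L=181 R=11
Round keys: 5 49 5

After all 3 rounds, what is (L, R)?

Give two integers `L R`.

Answer: 169 223

Derivation:
Round 1 (k=5): L=11 R=139
Round 2 (k=49): L=139 R=169
Round 3 (k=5): L=169 R=223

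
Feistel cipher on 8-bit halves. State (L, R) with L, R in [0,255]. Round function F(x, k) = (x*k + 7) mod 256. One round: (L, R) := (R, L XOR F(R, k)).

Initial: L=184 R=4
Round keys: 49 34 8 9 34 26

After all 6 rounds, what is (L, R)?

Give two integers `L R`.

Answer: 39 151

Derivation:
Round 1 (k=49): L=4 R=115
Round 2 (k=34): L=115 R=73
Round 3 (k=8): L=73 R=60
Round 4 (k=9): L=60 R=106
Round 5 (k=34): L=106 R=39
Round 6 (k=26): L=39 R=151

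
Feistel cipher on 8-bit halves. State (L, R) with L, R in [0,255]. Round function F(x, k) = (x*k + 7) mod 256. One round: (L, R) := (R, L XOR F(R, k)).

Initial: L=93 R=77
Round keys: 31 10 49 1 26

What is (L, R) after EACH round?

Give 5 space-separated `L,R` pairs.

Round 1 (k=31): L=77 R=7
Round 2 (k=10): L=7 R=0
Round 3 (k=49): L=0 R=0
Round 4 (k=1): L=0 R=7
Round 5 (k=26): L=7 R=189

Answer: 77,7 7,0 0,0 0,7 7,189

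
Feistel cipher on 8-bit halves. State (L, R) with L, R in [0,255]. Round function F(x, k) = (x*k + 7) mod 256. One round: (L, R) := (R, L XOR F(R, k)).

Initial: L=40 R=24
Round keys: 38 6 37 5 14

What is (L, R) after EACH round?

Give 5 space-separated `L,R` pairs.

Answer: 24,191 191,153 153,155 155,151 151,210

Derivation:
Round 1 (k=38): L=24 R=191
Round 2 (k=6): L=191 R=153
Round 3 (k=37): L=153 R=155
Round 4 (k=5): L=155 R=151
Round 5 (k=14): L=151 R=210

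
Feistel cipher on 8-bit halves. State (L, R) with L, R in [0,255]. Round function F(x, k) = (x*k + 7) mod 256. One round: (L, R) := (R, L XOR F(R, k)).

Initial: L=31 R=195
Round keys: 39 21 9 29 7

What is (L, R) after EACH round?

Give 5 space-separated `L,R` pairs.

Round 1 (k=39): L=195 R=163
Round 2 (k=21): L=163 R=165
Round 3 (k=9): L=165 R=119
Round 4 (k=29): L=119 R=39
Round 5 (k=7): L=39 R=111

Answer: 195,163 163,165 165,119 119,39 39,111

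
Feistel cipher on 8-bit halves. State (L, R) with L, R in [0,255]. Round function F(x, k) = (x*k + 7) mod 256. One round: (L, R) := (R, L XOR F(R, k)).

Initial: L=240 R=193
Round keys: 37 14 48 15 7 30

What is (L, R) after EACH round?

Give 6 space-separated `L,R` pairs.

Answer: 193,28 28,78 78,187 187,178 178,94 94,185

Derivation:
Round 1 (k=37): L=193 R=28
Round 2 (k=14): L=28 R=78
Round 3 (k=48): L=78 R=187
Round 4 (k=15): L=187 R=178
Round 5 (k=7): L=178 R=94
Round 6 (k=30): L=94 R=185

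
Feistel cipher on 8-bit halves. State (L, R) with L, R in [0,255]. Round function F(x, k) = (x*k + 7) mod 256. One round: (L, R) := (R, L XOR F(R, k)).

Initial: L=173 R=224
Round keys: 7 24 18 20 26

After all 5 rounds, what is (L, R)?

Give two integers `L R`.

Round 1 (k=7): L=224 R=138
Round 2 (k=24): L=138 R=23
Round 3 (k=18): L=23 R=47
Round 4 (k=20): L=47 R=164
Round 5 (k=26): L=164 R=128

Answer: 164 128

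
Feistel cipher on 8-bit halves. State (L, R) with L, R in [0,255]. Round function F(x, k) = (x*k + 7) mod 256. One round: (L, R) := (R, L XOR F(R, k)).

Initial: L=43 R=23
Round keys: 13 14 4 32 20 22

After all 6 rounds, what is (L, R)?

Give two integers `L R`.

Round 1 (k=13): L=23 R=25
Round 2 (k=14): L=25 R=114
Round 3 (k=4): L=114 R=214
Round 4 (k=32): L=214 R=181
Round 5 (k=20): L=181 R=253
Round 6 (k=22): L=253 R=112

Answer: 253 112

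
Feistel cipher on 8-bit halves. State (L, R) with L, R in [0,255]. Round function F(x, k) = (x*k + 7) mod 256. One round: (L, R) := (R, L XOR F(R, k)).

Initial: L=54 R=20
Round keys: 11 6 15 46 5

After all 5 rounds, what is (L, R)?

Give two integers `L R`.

Answer: 224 180

Derivation:
Round 1 (k=11): L=20 R=213
Round 2 (k=6): L=213 R=17
Round 3 (k=15): L=17 R=211
Round 4 (k=46): L=211 R=224
Round 5 (k=5): L=224 R=180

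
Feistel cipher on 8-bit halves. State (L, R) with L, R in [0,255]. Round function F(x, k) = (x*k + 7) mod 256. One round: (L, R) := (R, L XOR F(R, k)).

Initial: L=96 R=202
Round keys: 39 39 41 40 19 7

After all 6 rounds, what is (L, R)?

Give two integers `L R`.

Round 1 (k=39): L=202 R=173
Round 2 (k=39): L=173 R=168
Round 3 (k=41): L=168 R=66
Round 4 (k=40): L=66 R=255
Round 5 (k=19): L=255 R=182
Round 6 (k=7): L=182 R=254

Answer: 182 254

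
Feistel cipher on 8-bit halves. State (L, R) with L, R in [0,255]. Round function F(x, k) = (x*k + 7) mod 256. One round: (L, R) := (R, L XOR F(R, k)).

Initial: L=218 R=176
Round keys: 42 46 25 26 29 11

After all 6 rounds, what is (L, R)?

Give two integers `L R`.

Round 1 (k=42): L=176 R=61
Round 2 (k=46): L=61 R=77
Round 3 (k=25): L=77 R=177
Round 4 (k=26): L=177 R=76
Round 5 (k=29): L=76 R=18
Round 6 (k=11): L=18 R=129

Answer: 18 129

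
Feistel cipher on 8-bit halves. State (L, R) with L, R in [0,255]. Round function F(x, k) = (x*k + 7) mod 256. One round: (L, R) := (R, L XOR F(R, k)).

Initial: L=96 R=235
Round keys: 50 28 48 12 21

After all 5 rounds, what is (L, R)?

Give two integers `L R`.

Round 1 (k=50): L=235 R=141
Round 2 (k=28): L=141 R=152
Round 3 (k=48): L=152 R=10
Round 4 (k=12): L=10 R=231
Round 5 (k=21): L=231 R=240

Answer: 231 240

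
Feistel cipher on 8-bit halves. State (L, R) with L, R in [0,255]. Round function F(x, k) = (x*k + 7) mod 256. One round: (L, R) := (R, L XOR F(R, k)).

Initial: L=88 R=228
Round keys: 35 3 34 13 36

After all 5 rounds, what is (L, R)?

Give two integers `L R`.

Answer: 135 183

Derivation:
Round 1 (k=35): L=228 R=107
Round 2 (k=3): L=107 R=172
Round 3 (k=34): L=172 R=180
Round 4 (k=13): L=180 R=135
Round 5 (k=36): L=135 R=183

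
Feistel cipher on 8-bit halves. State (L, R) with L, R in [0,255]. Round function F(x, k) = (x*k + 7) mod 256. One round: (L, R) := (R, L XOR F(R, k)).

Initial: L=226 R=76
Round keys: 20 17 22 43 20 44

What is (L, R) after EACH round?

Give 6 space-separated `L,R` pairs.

Answer: 76,21 21,32 32,210 210,109 109,89 89,62

Derivation:
Round 1 (k=20): L=76 R=21
Round 2 (k=17): L=21 R=32
Round 3 (k=22): L=32 R=210
Round 4 (k=43): L=210 R=109
Round 5 (k=20): L=109 R=89
Round 6 (k=44): L=89 R=62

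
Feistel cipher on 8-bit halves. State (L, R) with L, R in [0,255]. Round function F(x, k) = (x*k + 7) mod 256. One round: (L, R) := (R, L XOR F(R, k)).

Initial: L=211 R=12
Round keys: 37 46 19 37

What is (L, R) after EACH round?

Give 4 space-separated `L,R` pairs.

Round 1 (k=37): L=12 R=16
Round 2 (k=46): L=16 R=235
Round 3 (k=19): L=235 R=104
Round 4 (k=37): L=104 R=228

Answer: 12,16 16,235 235,104 104,228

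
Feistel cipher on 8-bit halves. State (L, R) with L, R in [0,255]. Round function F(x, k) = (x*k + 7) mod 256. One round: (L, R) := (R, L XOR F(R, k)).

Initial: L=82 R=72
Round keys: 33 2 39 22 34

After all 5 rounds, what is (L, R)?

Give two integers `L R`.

Round 1 (k=33): L=72 R=29
Round 2 (k=2): L=29 R=9
Round 3 (k=39): L=9 R=123
Round 4 (k=22): L=123 R=144
Round 5 (k=34): L=144 R=92

Answer: 144 92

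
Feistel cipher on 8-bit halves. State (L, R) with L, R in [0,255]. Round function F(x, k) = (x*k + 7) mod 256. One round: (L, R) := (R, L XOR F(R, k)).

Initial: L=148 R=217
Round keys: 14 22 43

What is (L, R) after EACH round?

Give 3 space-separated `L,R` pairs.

Round 1 (k=14): L=217 R=113
Round 2 (k=22): L=113 R=100
Round 3 (k=43): L=100 R=162

Answer: 217,113 113,100 100,162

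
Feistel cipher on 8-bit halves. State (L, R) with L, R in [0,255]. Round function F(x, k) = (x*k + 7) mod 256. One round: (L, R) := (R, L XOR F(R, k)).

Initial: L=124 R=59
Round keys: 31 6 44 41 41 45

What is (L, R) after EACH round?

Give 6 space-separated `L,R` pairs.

Answer: 59,80 80,220 220,135 135,122 122,22 22,159

Derivation:
Round 1 (k=31): L=59 R=80
Round 2 (k=6): L=80 R=220
Round 3 (k=44): L=220 R=135
Round 4 (k=41): L=135 R=122
Round 5 (k=41): L=122 R=22
Round 6 (k=45): L=22 R=159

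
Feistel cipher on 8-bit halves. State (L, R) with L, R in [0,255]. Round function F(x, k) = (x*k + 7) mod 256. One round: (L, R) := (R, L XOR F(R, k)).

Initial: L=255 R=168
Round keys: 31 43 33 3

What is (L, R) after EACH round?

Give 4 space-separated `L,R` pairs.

Answer: 168,160 160,79 79,150 150,134

Derivation:
Round 1 (k=31): L=168 R=160
Round 2 (k=43): L=160 R=79
Round 3 (k=33): L=79 R=150
Round 4 (k=3): L=150 R=134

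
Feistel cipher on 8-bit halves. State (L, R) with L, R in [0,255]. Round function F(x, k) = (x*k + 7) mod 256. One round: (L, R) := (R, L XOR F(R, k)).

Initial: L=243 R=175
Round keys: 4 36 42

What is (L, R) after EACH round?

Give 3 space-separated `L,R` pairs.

Round 1 (k=4): L=175 R=48
Round 2 (k=36): L=48 R=104
Round 3 (k=42): L=104 R=39

Answer: 175,48 48,104 104,39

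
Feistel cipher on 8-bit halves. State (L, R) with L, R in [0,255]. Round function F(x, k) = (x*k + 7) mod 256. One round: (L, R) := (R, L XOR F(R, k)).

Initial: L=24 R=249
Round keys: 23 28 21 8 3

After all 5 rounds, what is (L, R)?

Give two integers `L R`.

Answer: 105 73

Derivation:
Round 1 (k=23): L=249 R=126
Round 2 (k=28): L=126 R=54
Round 3 (k=21): L=54 R=11
Round 4 (k=8): L=11 R=105
Round 5 (k=3): L=105 R=73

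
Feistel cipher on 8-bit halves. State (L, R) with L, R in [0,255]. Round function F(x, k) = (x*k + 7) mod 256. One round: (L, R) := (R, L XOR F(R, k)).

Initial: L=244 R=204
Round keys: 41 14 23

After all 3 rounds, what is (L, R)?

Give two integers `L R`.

Answer: 37 29

Derivation:
Round 1 (k=41): L=204 R=71
Round 2 (k=14): L=71 R=37
Round 3 (k=23): L=37 R=29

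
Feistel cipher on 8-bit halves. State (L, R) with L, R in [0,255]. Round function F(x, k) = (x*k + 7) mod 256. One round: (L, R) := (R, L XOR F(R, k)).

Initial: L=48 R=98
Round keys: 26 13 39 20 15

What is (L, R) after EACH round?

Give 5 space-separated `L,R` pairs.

Round 1 (k=26): L=98 R=203
Round 2 (k=13): L=203 R=52
Round 3 (k=39): L=52 R=56
Round 4 (k=20): L=56 R=83
Round 5 (k=15): L=83 R=220

Answer: 98,203 203,52 52,56 56,83 83,220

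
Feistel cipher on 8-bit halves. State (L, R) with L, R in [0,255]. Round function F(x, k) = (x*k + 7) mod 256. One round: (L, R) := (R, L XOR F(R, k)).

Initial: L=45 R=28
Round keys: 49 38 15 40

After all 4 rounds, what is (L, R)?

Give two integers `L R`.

Answer: 190 48

Derivation:
Round 1 (k=49): L=28 R=78
Round 2 (k=38): L=78 R=135
Round 3 (k=15): L=135 R=190
Round 4 (k=40): L=190 R=48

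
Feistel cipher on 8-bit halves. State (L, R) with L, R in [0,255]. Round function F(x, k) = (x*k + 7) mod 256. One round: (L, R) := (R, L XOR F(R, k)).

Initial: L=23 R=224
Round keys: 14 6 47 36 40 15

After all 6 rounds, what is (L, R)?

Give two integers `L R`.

Round 1 (k=14): L=224 R=80
Round 2 (k=6): L=80 R=7
Round 3 (k=47): L=7 R=0
Round 4 (k=36): L=0 R=0
Round 5 (k=40): L=0 R=7
Round 6 (k=15): L=7 R=112

Answer: 7 112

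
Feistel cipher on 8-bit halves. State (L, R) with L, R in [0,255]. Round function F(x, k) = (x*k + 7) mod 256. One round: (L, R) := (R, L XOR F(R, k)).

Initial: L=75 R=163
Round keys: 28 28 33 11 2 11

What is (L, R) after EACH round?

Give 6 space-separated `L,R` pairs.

Round 1 (k=28): L=163 R=144
Round 2 (k=28): L=144 R=100
Round 3 (k=33): L=100 R=123
Round 4 (k=11): L=123 R=52
Round 5 (k=2): L=52 R=20
Round 6 (k=11): L=20 R=215

Answer: 163,144 144,100 100,123 123,52 52,20 20,215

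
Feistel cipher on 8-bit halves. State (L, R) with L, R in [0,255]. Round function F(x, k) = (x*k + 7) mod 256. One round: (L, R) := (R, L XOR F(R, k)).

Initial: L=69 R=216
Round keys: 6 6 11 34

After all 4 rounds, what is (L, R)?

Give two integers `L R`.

Round 1 (k=6): L=216 R=82
Round 2 (k=6): L=82 R=43
Round 3 (k=11): L=43 R=178
Round 4 (k=34): L=178 R=128

Answer: 178 128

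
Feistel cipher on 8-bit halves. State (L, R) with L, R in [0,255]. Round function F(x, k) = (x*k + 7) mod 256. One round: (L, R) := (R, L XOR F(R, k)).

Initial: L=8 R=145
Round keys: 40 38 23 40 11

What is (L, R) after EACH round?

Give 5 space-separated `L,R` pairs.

Answer: 145,167 167,64 64,96 96,71 71,116

Derivation:
Round 1 (k=40): L=145 R=167
Round 2 (k=38): L=167 R=64
Round 3 (k=23): L=64 R=96
Round 4 (k=40): L=96 R=71
Round 5 (k=11): L=71 R=116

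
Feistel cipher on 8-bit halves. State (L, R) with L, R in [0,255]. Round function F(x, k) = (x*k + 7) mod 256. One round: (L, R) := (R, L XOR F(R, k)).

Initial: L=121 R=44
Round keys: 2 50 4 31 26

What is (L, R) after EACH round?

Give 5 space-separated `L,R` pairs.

Answer: 44,38 38,95 95,165 165,93 93,220

Derivation:
Round 1 (k=2): L=44 R=38
Round 2 (k=50): L=38 R=95
Round 3 (k=4): L=95 R=165
Round 4 (k=31): L=165 R=93
Round 5 (k=26): L=93 R=220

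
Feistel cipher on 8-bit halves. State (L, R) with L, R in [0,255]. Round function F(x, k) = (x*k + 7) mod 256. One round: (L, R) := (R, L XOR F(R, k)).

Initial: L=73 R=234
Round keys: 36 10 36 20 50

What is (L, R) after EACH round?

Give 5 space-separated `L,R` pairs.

Round 1 (k=36): L=234 R=166
Round 2 (k=10): L=166 R=105
Round 3 (k=36): L=105 R=109
Round 4 (k=20): L=109 R=226
Round 5 (k=50): L=226 R=70

Answer: 234,166 166,105 105,109 109,226 226,70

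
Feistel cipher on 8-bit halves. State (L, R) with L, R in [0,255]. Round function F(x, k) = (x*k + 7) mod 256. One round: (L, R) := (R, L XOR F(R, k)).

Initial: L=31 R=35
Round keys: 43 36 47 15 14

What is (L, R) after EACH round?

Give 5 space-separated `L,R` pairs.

Round 1 (k=43): L=35 R=247
Round 2 (k=36): L=247 R=224
Round 3 (k=47): L=224 R=208
Round 4 (k=15): L=208 R=215
Round 5 (k=14): L=215 R=25

Answer: 35,247 247,224 224,208 208,215 215,25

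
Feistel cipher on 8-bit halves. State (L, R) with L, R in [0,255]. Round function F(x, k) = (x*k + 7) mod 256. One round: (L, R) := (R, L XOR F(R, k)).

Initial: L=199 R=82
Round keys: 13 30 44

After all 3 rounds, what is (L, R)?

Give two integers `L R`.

Answer: 137 101

Derivation:
Round 1 (k=13): L=82 R=246
Round 2 (k=30): L=246 R=137
Round 3 (k=44): L=137 R=101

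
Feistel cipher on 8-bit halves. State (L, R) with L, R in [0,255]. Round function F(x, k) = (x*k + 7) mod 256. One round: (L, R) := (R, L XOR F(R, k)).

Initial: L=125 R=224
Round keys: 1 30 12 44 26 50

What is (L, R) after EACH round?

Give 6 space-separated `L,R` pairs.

Round 1 (k=1): L=224 R=154
Round 2 (k=30): L=154 R=243
Round 3 (k=12): L=243 R=241
Round 4 (k=44): L=241 R=128
Round 5 (k=26): L=128 R=246
Round 6 (k=50): L=246 R=147

Answer: 224,154 154,243 243,241 241,128 128,246 246,147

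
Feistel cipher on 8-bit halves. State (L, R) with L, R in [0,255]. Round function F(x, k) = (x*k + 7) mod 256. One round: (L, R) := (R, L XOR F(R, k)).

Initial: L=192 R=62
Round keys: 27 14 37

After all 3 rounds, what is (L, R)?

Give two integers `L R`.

Round 1 (k=27): L=62 R=81
Round 2 (k=14): L=81 R=75
Round 3 (k=37): L=75 R=143

Answer: 75 143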